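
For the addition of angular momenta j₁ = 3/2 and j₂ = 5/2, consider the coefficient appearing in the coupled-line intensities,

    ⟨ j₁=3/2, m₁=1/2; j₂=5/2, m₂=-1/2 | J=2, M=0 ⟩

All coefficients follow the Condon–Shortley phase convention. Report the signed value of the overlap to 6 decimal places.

−√(1/14) = -0.267261

j₁+j₂−J=2  J+j₁−j₂=1  J−j₁+j₂=3  j₁+j₂+J+1=7
(j₁±m₁, j₂±m₂, J±M) = (2,1,2,3,2,2)
P² = 8/7
sum k=0..1:
  [0] +1/4 = 1/4
  [1] −1/2 = -1/2
S = -1/4
C² = P²·S² = 1/14 ; C = -0.267261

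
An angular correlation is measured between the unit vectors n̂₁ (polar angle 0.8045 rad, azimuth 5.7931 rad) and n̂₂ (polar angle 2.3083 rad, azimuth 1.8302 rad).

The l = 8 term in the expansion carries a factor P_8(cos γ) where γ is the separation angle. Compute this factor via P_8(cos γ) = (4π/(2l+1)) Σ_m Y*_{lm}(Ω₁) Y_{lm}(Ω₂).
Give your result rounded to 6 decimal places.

-0.169963

Expand P_8 via completeness: Σ_{m} conj(Y_{8,m}) at Ω₁ times Y_{8,m} at Ω₂ —
  [-8]  conj(Y_{8,-8})(Ω₁) = (-0.026630, 0.026296) ; Y_{8,-8}(Ω₂) = (-0.022436, -0.040640) ; Δ = (0.001666, 0.000492)
  [-7]  conj(Y_{8,-7})(Ω₁) = (-0.138112, 0.041065) ; Y_{8,-7}(Ω₂) = (-0.163663, 0.040925) ; Δ = (0.020923, -0.012373)
  [-6]  conj(Y_{8,-6})(Ω₁) = (-0.320563, -0.065342) ; Y_{8,-6}(Ω₂) = (-0.005144, 0.357824) ; Δ = (0.025030, -0.114369)
  [-5]  conj(Y_{8,-5})(Ω₁) = (-0.355422, -0.294040) ; Y_{8,-5}(Ω₂) = (0.442323, 0.124218) ; Δ = (-0.120686, -0.174210)
  [-4]  conj(Y_{8,-4})(Ω₁) = (-0.122165, -0.297584) ; Y_{8,-4}(Ω₂) = (0.130740, -0.221519) ; Δ = (-0.081892, -0.011844)
  [-3]  conj(Y_{8,-3})(Ω₁) = (-0.011006, 0.109101) ; Y_{8,-3}(Ω₂) = (0.130821, 0.132715) ; Δ = (-0.015919, 0.012812)
  [-2]  conj(Y_{8,-2})(Ω₁) = (-0.214212, 0.319498) ; Y_{8,-2}(Ω₂) = (0.321567, -0.183608) ; Δ = (-0.010221, 0.142071)
  [-1]  conj(Y_{8,-1})(Ω₁) = (-0.062231, 0.033200) ; Y_{8,-1}(Ω₂) = (0.005159, 0.019438) ; Δ = (-0.000966, -0.001038)
  [+0]  conj(Y_{8,0})(Ω₁) = (0.363281, -0.000000) ; Y_{8,0}(Ω₂) = (0.369421, 0.000000) ; Δ = (0.134204, 0.000000)
  [+1]  conj(Y_{8,1})(Ω₁) = (0.062231, 0.033200) ; Y_{8,1}(Ω₂) = (-0.005159, 0.019438) ; Δ = (-0.000966, 0.001038)
  [+2]  conj(Y_{8,2})(Ω₁) = (-0.214212, -0.319498) ; Y_{8,2}(Ω₂) = (0.321567, 0.183608) ; Δ = (-0.010221, -0.142071)
  [+3]  conj(Y_{8,3})(Ω₁) = (0.011006, 0.109101) ; Y_{8,3}(Ω₂) = (-0.130821, 0.132715) ; Δ = (-0.015919, -0.012812)
  [+4]  conj(Y_{8,4})(Ω₁) = (-0.122165, 0.297584) ; Y_{8,4}(Ω₂) = (0.130740, 0.221519) ; Δ = (-0.081892, 0.011844)
  [+5]  conj(Y_{8,5})(Ω₁) = (0.355422, -0.294040) ; Y_{8,5}(Ω₂) = (-0.442323, 0.124218) ; Δ = (-0.120686, 0.174210)
  [+6]  conj(Y_{8,6})(Ω₁) = (-0.320563, 0.065342) ; Y_{8,6}(Ω₂) = (-0.005144, -0.357824) ; Δ = (0.025030, 0.114369)
  [+7]  conj(Y_{8,7})(Ω₁) = (0.138112, 0.041065) ; Y_{8,7}(Ω₂) = (0.163663, 0.040925) ; Δ = (0.020923, 0.012373)
  [+8]  conj(Y_{8,8})(Ω₁) = (-0.026630, -0.026296) ; Y_{8,8}(Ω₂) = (-0.022436, 0.040640) ; Δ = (0.001666, -0.000492)
Σ over m = (-0.229928, -0.000000); ×(4π/17) → (-0.169963, -0.000000). Real part: -0.169963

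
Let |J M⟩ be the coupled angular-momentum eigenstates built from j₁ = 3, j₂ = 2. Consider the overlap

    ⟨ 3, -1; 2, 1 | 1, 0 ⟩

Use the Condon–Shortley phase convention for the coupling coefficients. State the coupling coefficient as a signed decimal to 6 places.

√[3·4!2!0!/7! · 2!4!3!1!1!1!] = √(288/35)
  +(−1)^3/∏(3,1,1,0,1,0)! = -1/6  (running -1/6)
⟨..|..⟩ = √(288/35)·(-1/6) = -0.478091

−√(8/35) = -0.478091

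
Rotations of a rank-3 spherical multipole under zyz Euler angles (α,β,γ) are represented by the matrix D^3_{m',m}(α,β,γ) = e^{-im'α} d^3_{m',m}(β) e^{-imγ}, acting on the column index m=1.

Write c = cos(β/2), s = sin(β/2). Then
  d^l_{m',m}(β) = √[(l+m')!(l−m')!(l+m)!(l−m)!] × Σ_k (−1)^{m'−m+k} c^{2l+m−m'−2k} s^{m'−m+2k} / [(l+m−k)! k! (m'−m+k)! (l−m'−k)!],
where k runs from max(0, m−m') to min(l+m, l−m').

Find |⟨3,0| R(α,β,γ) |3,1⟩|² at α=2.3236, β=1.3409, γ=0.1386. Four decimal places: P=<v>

P=0.0974

Split into d^3_{0,1}(β=1.3409) × two z-phases.
Half-angle: c=0.783542, s=0.621339. N=√(6·6·24·2)=41.569219
The bounds max(0,m−m')=1 and min(l+m,l−m')=3 give 3 terms
  k=1: (−1)^0·41.5692/(12)·0.7835^5·0.6213^1 = +0.635669
  k=2: (−1)^1·41.5692/(4)·0.7835^3·0.6213^3 = -1.199179
  k=3: (−1)^2·41.5692/(12)·0.7835^1·0.6213^5 = +0.251359
d^3_{0,1}(1.3409) = +0.635669 -1.199179 +0.251359 = -0.312151
|D^3_{0,1}|² = |d^3_{0,1}(β)|² = (-0.312151)² = 0.097438 (the z-rotation phases have unit modulus)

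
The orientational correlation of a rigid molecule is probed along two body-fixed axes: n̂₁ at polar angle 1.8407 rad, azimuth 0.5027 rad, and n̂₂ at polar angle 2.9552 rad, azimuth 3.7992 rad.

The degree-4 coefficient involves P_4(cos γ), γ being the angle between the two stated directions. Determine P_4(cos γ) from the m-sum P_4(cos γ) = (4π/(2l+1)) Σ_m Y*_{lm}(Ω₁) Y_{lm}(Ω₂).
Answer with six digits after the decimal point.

0.347787

Addition theorem: P_4(cos γ) = (4π/9) Σ_m Y*_{lm}(Ω₁) Y_{lm}(Ω₂), m = −4…4:
  [-4]  conj(Y_{4,-4})(Ω₁) = -0.162644+0.345474i ; Y_{4,-4}(Ω₂) = -0.000455-0.000255i ; Δ = +0.000162-0.000116i
  [-3]  conj(Y_{4,-3})(Ω₁) = -0.018721-0.298205i ; Y_{4,-3}(Ω₂) = -0.003063-0.007204i ; Δ = -0.002091+0.001048i
  [-2]  conj(Y_{4,-2})(Ω₁) = -0.083627-0.131801i ; Y_{4,-2}(Ω₂) = +0.016728-0.064018i ; Δ = -0.009836+0.003149i
  [-1]  conj(Y_{4,-1})(Ω₁) = +0.266587+0.146573i ; Y_{4,-1}(Ω₂) = +0.256350-0.197974i ; Δ = +0.097357-0.015203i
  [+0]  conj(Y_{4,0})(Ω₁) = +0.110443-0.000000i ; Y_{4,0}(Ω₂) = +0.705337+0.000000i ; Δ = +0.077900+0.000000i
  [+1]  conj(Y_{4,1})(Ω₁) = -0.266587+0.146573i ; Y_{4,1}(Ω₂) = -0.256350-0.197974i ; Δ = +0.097357+0.015203i
  [+2]  conj(Y_{4,2})(Ω₁) = -0.083627+0.131801i ; Y_{4,2}(Ω₂) = +0.016728+0.064018i ; Δ = -0.009836-0.003149i
  [+3]  conj(Y_{4,3})(Ω₁) = +0.018721-0.298205i ; Y_{4,3}(Ω₂) = +0.003063-0.007204i ; Δ = -0.002091-0.001048i
  [+4]  conj(Y_{4,4})(Ω₁) = -0.162644-0.345474i ; Y_{4,4}(Ω₂) = -0.000455+0.000255i ; Δ = +0.000162+0.000116i
Accumulated sum +0.249084-0.000000i; after 4π/(2l+1) scaling, +0.347787-0.000000i ⇒ P_4 = 0.347787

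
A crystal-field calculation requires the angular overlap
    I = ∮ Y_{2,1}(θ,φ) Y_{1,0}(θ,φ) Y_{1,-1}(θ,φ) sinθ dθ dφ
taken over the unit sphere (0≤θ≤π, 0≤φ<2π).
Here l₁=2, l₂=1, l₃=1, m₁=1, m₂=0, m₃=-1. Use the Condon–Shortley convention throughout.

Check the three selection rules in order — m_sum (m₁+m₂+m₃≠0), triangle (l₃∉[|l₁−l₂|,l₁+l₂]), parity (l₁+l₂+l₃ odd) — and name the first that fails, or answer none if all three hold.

Σmᵢ = 0  ✓
l₃∈[|l₁−l₂|,l₁+l₂]=[1,3], have l₃=1  ✓
Σlᵢ = 4 ⇒ even  ✓

none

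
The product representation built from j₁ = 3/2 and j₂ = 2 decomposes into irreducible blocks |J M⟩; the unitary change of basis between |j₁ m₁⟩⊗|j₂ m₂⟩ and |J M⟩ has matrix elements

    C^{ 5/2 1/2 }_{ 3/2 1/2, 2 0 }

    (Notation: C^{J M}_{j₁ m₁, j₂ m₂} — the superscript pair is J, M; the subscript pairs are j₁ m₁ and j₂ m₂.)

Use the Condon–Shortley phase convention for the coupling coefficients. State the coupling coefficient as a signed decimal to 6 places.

j₁+j₂−J=1  J+j₁−j₂=2  J−j₁+j₂=3  j₁+j₂+J+1=7
(j₁±m₁, j₂±m₂, J±M) = (2,1,2,2,3,2)
P² = 48/35
sum k=0..1:
  [0] +1/2 = 1/2
  [1] −1/4 = -1/4
S = 1/4
C² = P²·S² = 3/35 ; C = +0.292770

+√(3/35) ≈ +0.292770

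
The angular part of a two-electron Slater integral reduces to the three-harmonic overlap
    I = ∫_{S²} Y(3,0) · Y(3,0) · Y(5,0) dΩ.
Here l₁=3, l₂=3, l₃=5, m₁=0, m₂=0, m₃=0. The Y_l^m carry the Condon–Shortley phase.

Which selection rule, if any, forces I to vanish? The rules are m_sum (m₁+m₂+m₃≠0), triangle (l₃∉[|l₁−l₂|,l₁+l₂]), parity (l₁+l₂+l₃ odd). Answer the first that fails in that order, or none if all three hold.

parity

m₁+m₂+m₃ = 0 + 0 + 0 = 0  ✓
triangle: |3−3|=0 ≤ l₃=5 ≤ 3+3=6  ✓
parity: l₁+l₂+l₃ = 11 is odd  ✗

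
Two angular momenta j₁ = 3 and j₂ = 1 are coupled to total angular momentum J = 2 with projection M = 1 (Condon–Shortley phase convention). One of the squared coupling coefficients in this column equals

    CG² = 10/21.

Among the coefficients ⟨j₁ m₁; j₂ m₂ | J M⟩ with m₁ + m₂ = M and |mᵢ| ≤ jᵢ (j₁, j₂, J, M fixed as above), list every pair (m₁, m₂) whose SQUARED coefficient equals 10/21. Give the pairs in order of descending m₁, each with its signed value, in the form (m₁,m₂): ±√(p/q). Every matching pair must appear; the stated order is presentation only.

Admissible pairs with m₁+m₂ = M = 1: (0,1), (1,0), (2,-1)
  (m₁,m₂)=(2,-1): CG² = 10/21, CG = +√(10/21)   ← matches the target
  (m₁,m₂)=(1,0): CG² = 8/21, CG = −√(8/21)
  (m₁,m₂)=(0,1): CG² = 1/7, CG = +√(1/7)
Pairs with CG² = 10/21: (2,-1): +√(10/21)

(2,-1): +√(10/21)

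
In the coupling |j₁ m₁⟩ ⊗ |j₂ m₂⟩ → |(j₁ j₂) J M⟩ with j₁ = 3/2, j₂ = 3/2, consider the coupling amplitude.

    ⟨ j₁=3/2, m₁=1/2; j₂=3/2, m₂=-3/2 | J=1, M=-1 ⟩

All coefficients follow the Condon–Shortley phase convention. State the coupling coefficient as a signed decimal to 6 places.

j₁+j₂−J=2  J+j₁−j₂=1  J−j₁+j₂=1  j₁+j₂+J+1=5
(j₁±m₁, j₂±m₂, J±M) = (2,1,0,3,0,2)
P² = 6/5
sum k=0..0:
  [0] +1/2 = 1/2
S = 1/2
C² = P²·S² = 3/10 ; C = +0.547723

+√(3/10) ≈ +0.547723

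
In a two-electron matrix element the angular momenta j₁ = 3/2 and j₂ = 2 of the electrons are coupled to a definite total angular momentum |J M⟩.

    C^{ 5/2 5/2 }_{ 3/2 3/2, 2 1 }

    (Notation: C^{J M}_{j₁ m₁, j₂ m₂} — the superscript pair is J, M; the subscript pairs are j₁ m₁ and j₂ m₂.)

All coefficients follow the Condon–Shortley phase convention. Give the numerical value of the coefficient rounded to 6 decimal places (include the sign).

+0.654654  (= +√(3/7))

√[6·1!2!3!/7! · 3!0!3!1!5!0!] = √(432/7)
  +(−1)^0/∏(0,1,0,3,2,0)! = 1/12  (running 1/12)
⟨..|..⟩ = √(432/7)·(1/12) = +0.654654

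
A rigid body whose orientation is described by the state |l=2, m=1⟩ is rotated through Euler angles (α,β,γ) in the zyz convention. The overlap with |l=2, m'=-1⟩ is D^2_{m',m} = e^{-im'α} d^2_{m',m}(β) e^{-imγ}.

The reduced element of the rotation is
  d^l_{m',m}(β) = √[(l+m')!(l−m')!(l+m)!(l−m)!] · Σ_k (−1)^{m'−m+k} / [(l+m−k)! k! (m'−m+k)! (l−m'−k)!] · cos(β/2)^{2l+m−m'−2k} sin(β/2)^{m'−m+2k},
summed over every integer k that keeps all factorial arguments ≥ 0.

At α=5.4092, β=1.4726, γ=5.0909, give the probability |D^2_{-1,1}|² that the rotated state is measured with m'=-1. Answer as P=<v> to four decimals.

D^2_{-1,1}(5.4092,1.4726,5.0909) = e^{-i·-1·5.4092}·d^2_{-1,1}(1.4726)·e^{-i·1·5.0909}. Compute d first:
With c≡cos(β/2)=0.740958 and s≡sin(β/2)=0.671551, N=[1·6·6·1]^{1/2}=6.000000
Admissible k: 2..3 (factorial args all ≥0)
  k=2: (−1)^0·6.0000/(2)·0.7410^2·0.6716^2 = +0.742791
  k=3: (−1)^1·6.0000/(6)·0.7410^0·0.6716^4 = -0.203384
d^2_{-1,1}(1.4726) = +0.742791 -0.203384 = +0.539408
|D^2_{-1,1}|² = |d^2_{-1,1}(β)|² = (+0.539408)² = 0.290961 (the z-rotation phases have unit modulus)

P=0.2910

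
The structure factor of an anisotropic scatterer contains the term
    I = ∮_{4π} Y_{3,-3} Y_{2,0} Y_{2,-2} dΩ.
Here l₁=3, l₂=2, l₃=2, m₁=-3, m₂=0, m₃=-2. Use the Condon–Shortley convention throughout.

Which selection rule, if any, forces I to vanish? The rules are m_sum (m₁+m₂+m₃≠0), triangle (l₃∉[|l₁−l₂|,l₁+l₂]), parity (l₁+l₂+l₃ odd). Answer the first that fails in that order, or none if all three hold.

Σmᵢ = -5  ✗
l₃∈[|l₁−l₂|,l₁+l₂]=[1,5], have l₃=2
Σlᵢ = 7 ⇒ odd

m_sum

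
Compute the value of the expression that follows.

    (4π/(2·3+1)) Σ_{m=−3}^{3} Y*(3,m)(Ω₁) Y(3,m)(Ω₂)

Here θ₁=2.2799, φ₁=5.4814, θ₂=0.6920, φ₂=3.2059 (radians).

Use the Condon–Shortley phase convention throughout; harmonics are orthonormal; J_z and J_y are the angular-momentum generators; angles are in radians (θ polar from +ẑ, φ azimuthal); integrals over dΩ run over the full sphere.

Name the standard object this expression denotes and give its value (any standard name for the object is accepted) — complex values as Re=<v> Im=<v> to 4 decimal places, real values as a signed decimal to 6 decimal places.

Legendre polynomial (addition theorem), -0.131143

This sum is the spherical-harmonic addition theorem: it equals the Legendre polynomial P_l(cos γ) of the angle γ between the two directions.
Expand P_3 via completeness: Σ_{m} conj(Y_{3,m}) at Ω₁ times Y_{3,m} at Ω₂ —
  m=-3: (-0.135151-0.122476i) × (-0.106380+0.020781i) = +0.016923+0.010220i  (running Σ = +0.016923+0.010220i)
  m=-2: (+0.012560+0.383104i) × (+0.317735-0.041092i) = +0.019734+0.121209i  (running Σ = +0.036656+0.131430i)
  m=-1: (+0.191041-0.197407i) × (-0.404225+0.026031i) = -0.072085+0.084770i  (running Σ = -0.035429+0.216200i)
  m=0: (+0.213834-0.000000i) × (-0.010264+0.000000i) = -0.002195+0.000000i  (running Σ = -0.037624+0.216200i)
  m=1: (-0.191041-0.197407i) × (+0.404225+0.026031i) = -0.072085-0.084770i  (running Σ = -0.109708+0.131430i)
  m=2: (+0.012560-0.383104i) × (+0.317735+0.041092i) = +0.019734-0.121209i  (running Σ = -0.089975+0.010220i)
  m=3: (+0.135151-0.122476i) × (+0.106380+0.020781i) = +0.016923-0.010220i  (running Σ = -0.073052-0.000000i)
Σ over m = -0.073052-0.000000i; ×(4π/7) → -0.131143-0.000000i. Real part: -0.131143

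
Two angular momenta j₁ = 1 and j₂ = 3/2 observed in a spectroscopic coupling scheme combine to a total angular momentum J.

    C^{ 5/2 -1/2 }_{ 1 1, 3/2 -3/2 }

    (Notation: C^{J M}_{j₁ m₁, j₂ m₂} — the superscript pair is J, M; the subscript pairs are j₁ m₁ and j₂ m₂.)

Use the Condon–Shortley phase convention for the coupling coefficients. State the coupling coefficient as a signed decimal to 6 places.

j₁+j₂−J=0  J+j₁−j₂=2  J−j₁+j₂=3  j₁+j₂+J+1=6
(j₁±m₁, j₂±m₂, J±M) = (2,0,0,3,2,3)
P² = 72/5
sum k=0..0:
  [0] +1/12 = 1/12
S = 1/12
C² = P²·S² = 1/10 ; C = +0.316228

+√(1/10) ≈ +0.316228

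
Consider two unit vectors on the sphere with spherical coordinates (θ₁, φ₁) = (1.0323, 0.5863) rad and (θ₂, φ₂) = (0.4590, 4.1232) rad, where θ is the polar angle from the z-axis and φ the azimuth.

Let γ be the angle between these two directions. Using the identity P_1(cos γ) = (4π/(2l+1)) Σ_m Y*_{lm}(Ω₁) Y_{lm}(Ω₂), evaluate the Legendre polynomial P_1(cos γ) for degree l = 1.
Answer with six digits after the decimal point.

Summing Y*_{l m}(θ₁,φ₁)·Y_{l m}(θ₂,φ₂) over m ∈ [−1, 1]; prefactor 4π/(2·1+1) = 4.188790:
  [-1]  conj(Y_{1,-1})(Ω₁) = 0.24707 + 0.16410j ; Y_{1,-1}(Ω₂) = -0.08506 + 0.12726j ; Δ = -0.04190 + 0.01748j
  [+0]  conj(Y_{1,0})(Ω₁) = 0.25058 + 0.00000j ; Y_{1,0}(Ω₂) = 0.43803 + 0.00000j ; Δ = 0.10976 + 0.00000j
  [+1]  conj(Y_{1,1})(Ω₁) = -0.24707 + 0.16410j ; Y_{1,1}(Ω₂) = 0.08506 + 0.12726j ; Δ = -0.04190 - 0.01748j
Accumulated sum 0.02596 + 0.00000j; after 4π/(2l+1) scaling, 0.10875 + 0.00000j ⇒ P_1 = 0.108746

0.108746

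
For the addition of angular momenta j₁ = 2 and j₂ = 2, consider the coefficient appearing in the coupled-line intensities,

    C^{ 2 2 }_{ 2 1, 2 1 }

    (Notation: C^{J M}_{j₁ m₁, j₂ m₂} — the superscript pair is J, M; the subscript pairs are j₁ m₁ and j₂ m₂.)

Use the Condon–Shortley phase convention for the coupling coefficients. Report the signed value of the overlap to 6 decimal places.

j₁+j₂−J=2  J+j₁−j₂=2  J−j₁+j₂=2  j₁+j₂+J+1=7
(j₁±m₁, j₂±m₂, J±M) = (3,1,3,1,4,0)
P² = 48/7
sum k=1..1:
  [1] −1/4 = -1/4
S = -1/4
C² = P²·S² = 3/7 ; C = -0.654654

-0.654654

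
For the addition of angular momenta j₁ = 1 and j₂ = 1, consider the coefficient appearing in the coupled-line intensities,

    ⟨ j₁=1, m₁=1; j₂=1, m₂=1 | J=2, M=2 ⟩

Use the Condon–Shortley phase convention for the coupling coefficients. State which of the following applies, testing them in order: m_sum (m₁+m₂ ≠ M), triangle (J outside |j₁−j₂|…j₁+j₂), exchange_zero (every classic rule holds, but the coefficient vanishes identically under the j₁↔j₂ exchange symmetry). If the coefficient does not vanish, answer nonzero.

m-sum: m₁+m₂ = 1+1 = 2, M = 2  ✓
triangle: |j₁−j₂| = 0 ≤ J = 2 ≤ j₁+j₂ = 2  ✓
exchange: j₁=j₂, m₁=m₂ with (−1)^(j₁+j₂−J) = (−1)^0 = +1 — symmetry imposes no zero
value check: CG = +1 = +1.000000 ≠ 0

nonzero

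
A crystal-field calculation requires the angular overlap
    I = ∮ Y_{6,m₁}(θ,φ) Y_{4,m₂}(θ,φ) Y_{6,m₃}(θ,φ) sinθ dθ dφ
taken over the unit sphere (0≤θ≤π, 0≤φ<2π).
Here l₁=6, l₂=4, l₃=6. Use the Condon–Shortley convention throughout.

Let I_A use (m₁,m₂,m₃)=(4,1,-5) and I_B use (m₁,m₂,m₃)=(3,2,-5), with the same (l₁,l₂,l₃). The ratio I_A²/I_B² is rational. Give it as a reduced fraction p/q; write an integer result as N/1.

5/48

Same 6,4,6: normalisation and zero-m 3j drop out of the ratio.
A: Δ: 4! 8! 4! / 17! → 1/15315300; sum: t=1:−1/725760 t=2:+1/967680 = -1/2903040; 3j²(6 4 6; 4 1 -5) = Δ·Π!·Σ² = 5/3094  (sign +1)
B: Δ: 4! 8! 4! / 17! → 1/15315300; sum: t=2:+1/483840 t=3:−1/1451520 = 1/725760; 3j²(6 4 6; 3 2 -5) = Δ·Π!·Σ² = 24/1547  (sign -1)
I_A²/I_B² = (5/3094)/(24/1547) = 5/48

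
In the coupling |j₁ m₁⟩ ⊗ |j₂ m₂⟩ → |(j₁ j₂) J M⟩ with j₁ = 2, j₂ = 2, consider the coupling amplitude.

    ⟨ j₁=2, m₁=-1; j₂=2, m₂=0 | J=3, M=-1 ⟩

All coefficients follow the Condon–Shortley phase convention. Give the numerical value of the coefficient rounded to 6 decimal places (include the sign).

triangle: 1!·3!·3!/8! = 36/40320
(j±m)!: 1!·3!·2!·2!·2!·4! = 1152
prefactor² = (2J+1)·Δ·N² = 36/5
  k=0: +1/(0!·1!·3!·2!·0!·1!) = 1/12
  k=1: −1/(1!·0!·2!·1!·1!·2!) = -1/4
Σ = -1/6  ⇒  CG² = 36/5·(-1/6)² = 1/5
CG = −√(1/5) = -0.447214

−√(1/5) ≈ -0.447214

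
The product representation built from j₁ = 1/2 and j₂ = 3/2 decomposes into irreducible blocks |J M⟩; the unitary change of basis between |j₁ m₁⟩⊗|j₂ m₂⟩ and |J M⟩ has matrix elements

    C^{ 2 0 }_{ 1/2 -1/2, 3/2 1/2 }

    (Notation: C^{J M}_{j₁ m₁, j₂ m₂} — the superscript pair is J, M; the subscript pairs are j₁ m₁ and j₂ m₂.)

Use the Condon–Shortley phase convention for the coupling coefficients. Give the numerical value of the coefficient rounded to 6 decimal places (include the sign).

j₁+j₂−J=0  J+j₁−j₂=1  J−j₁+j₂=3  j₁+j₂+J+1=5
(j₁±m₁, j₂±m₂, J±M) = (0,1,2,1,2,2)
P² = 2
sum k=0..0:
  [0] +1/2 = 1/2
S = 1/2
C² = P²·S² = 1/2 ; C = +0.707107

+√(1/2) = +0.707107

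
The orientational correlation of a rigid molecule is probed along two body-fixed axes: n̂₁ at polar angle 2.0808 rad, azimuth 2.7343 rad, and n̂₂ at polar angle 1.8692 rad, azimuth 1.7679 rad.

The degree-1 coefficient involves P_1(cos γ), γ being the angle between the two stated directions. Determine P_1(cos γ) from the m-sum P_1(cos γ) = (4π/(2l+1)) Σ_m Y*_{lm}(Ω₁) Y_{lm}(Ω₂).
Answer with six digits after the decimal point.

Term-by-term m-sum for l=1 (normalisation 4π/3 = 4.188790):
  m=-1: (-0.276862, 0.119443) × (-0.064668, -0.323832) = (0.056583, 0.081932)  (running Σ = (0.056583, 0.081932))
  m=0: (-0.238526, -0.000000) × (-0.143647, 0.000000) = (0.034263, 0.000000)  (running Σ = (0.090847, 0.081932))
  m=1: (0.276862, 0.119443) × (0.064668, -0.323832) = (0.056583, -0.081932)  (running Σ = (0.147430, 0.000000))
Total Σ_m = (0.147430, 0.000000). Multiply by 4.188790: (0.617555, 0.000000). P_1(cos γ) = 0.617555

0.617555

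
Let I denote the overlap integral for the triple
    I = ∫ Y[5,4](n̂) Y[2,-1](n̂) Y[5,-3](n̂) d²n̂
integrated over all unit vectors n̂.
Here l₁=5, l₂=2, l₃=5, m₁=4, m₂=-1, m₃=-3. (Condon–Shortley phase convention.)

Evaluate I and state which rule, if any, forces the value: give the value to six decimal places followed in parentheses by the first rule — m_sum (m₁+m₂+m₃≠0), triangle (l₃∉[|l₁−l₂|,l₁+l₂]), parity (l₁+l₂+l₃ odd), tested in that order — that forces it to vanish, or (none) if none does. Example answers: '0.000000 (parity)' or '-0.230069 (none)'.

Rules hold: Σm=0, L=12 even, 3≤5≤7.
N = 11·5·11 = 605
Δ = 2!·8!·2!/13! = 1/38610
Racah Σ t=0..2: t=0:+1/2880 t=1:−1/576 t=2:+1/2880 = -1/960
⇒ 3j(5 2 5; 0 0 0)² = 10/429, sgn +1
Racah Σ t=0..1: t=0:+1/10080 t=1:−1/80640 = 1/11520
⇒ 3j(5 2 5; 4 -1 -3)² = 49/1430, sgn +1
4πI² = N·(3j₀)²·(3jₘ)² = 245/507
I = +1·√(0.483235/4π) = 0.19609844
No selection rule forces the value: the integral is nonzero (none).

0.196098 (none)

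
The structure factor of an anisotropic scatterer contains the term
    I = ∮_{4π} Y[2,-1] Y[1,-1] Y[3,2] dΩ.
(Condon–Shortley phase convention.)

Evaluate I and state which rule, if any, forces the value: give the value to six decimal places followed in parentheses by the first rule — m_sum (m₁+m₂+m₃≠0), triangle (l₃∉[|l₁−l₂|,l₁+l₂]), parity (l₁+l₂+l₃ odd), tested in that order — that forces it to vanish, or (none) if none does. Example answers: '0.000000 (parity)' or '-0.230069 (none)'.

Checks pass: Σm=0; 6 even; l₃=3∈[1,3].
(2·2+1)(2·1+1)(2·3+1) = 105
Δ: 0! 4! 2! / 7! → 1/105
sum: t=0:+1/4 = 1/4
3j²(2 1 3; 0 0 0) = Δ·Π!·Σ² = 3/35  (sign -1)
sum: t=0:+1/12 = 1/12
3j²(2 1 3; -1 -1 2) = Δ·Π!·Σ² = 2/21  (sign -1)
combine: 4πI² = 105·3/35·2/21 = 6/7
take √, sign +1: I = 0.26116903
No selection rule forces the value: the integral is nonzero (none).

0.261169 (none)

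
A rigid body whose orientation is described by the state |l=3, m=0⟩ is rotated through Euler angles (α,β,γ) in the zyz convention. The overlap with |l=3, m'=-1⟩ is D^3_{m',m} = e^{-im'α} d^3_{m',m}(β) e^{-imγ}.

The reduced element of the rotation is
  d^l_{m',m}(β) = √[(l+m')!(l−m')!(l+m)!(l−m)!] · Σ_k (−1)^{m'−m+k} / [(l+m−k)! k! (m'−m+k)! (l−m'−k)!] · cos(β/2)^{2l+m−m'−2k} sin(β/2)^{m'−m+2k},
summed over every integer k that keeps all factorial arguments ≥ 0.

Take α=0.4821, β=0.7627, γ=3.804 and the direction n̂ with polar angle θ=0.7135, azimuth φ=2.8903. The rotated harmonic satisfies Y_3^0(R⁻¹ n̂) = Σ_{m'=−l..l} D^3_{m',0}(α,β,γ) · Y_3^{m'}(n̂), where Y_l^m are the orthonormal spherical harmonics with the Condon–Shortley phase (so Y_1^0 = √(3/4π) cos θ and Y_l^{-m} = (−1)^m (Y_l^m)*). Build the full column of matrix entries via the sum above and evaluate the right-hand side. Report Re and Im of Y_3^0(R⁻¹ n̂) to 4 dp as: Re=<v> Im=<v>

Need the full column D^3_{m',0} for m'=−3..3 at α=0.4821, β=0.7627, γ=3.8040.
cos(β/2)=0.928163, sin(β/2)=0.372174
d^3_{-3,0}: single k=3 term ⇒ +0.184342;  D = +0.022891+0.182916i
d^3_{-2,0}: k∈[2..3] ⇒ +0.563053 -0.090530 = +0.472523;  D = +0.269373+0.388222i
d^3_{-1,0}: k∈[1..3] ⇒ +0.888092 -0.428373 +0.022959 = +0.482677;  D = +0.427663+0.223789i
d^3_{0,0}: k∈[0..3] ⇒ +0.639360 -0.925191 +0.148756 -0.002658 = -0.139732;  D = -0.139732+0.000000i
d^3_{1,0}: k∈[0..2] ⇒ -0.888092 +0.428373 -0.022959 = -0.482677;  D = -0.427663+0.223789i
d^3_{2,0}: k∈[0..1] ⇒ +0.563053 -0.090530 = +0.472523;  D = +0.269373-0.388222i
d^3_{3,0}: single k=0 term ⇒ -0.184342;  D = -0.022891+0.182916i
Y_3^{m'}(θ=0.7135,φ=2.8903) and Σ D·Y over m':
  (+0.0229+0.1829i)·(-0.0853-0.0801i)  (+0.2694+0.3882i)·(+0.2901+0.1594i)  (+0.4277+0.2238i)·(-0.3807-0.0977i)  (-0.1397+0.0000i)·(-0.0400+0.0000i)  (-0.4277+0.2238i)·(+0.3807-0.0977i)  (+0.2694-0.3882i)·(+0.2901-0.1594i)  (-0.0229+0.1829i)·(+0.0853-0.0801i)
Y_3^0(R⁻¹ n̂) = -0.218435-0.000000i

Re=-0.2184 Im=0.0000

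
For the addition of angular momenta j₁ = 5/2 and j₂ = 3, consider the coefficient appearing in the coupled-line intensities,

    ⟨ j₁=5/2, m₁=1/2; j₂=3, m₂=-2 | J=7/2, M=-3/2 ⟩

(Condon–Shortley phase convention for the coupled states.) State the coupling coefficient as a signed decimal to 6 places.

+0.308607

j₁+j₂−J=2  J+j₁−j₂=3  J−j₁+j₂=4  j₁+j₂+J+1=10
(j₁±m₁, j₂±m₂, J±M) = (3,2,1,5,2,5)
P² = 1536/7
sum k=0..1:
  [0] +1/24 = 1/24
  [1] −1/48 = -1/48
S = 1/48
C² = P²·S² = 2/21 ; C = +0.308607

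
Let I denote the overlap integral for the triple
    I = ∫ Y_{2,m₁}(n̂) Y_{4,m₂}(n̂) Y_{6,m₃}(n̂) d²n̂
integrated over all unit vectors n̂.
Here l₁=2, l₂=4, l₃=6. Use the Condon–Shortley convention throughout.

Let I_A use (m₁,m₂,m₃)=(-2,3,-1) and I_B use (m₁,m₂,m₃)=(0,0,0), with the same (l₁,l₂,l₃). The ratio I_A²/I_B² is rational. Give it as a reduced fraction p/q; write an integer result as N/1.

1/45

Same 2,4,6: normalisation and zero-m 3j drop out of the ratio.
A: Δ: 0! 4! 8! / 13! → 1/6435; sum: t=0:+1/120960 = 1/120960; 3j²(2 4 6; -2 3 -1) = Δ·Π!·Σ² = 1/1287  (sign -1)
B: Δ: 0! 4! 8! / 13! → 1/6435; sum: t=0:+1/2304 = 1/2304; 3j²(2 4 6; 0 0 0) = Δ·Π!·Σ² = 5/143  (sign +1)
I_A²/I_B² = (1/1287)/(5/143) = 1/45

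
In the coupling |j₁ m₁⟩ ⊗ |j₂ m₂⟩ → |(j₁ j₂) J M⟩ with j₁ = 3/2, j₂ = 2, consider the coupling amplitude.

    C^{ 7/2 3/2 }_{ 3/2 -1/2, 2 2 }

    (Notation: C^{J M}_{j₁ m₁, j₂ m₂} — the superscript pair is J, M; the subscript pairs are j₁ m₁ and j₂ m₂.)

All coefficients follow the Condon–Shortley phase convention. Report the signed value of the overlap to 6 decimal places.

+√(1/7) ≈ +0.377964

j₁+j₂−J=0  J+j₁−j₂=3  J−j₁+j₂=4  j₁+j₂+J+1=8
(j₁±m₁, j₂±m₂, J±M) = (1,2,4,0,5,2)
P² = 2304/7
sum k=0..0:
  [0] +1/48 = 1/48
S = 1/48
C² = P²·S² = 1/7 ; C = +0.377964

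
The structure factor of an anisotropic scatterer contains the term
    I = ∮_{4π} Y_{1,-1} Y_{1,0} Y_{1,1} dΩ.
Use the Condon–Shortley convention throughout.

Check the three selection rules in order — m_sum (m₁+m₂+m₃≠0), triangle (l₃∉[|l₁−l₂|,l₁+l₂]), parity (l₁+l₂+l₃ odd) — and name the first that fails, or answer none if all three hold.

m₁+m₂+m₃ = -1 + 0 + 1 = 0  ✓
triangle: |1−1|=0 ≤ l₃=1 ≤ 1+1=2  ✓
parity: l₁+l₂+l₃ = 3 is odd  ✗

parity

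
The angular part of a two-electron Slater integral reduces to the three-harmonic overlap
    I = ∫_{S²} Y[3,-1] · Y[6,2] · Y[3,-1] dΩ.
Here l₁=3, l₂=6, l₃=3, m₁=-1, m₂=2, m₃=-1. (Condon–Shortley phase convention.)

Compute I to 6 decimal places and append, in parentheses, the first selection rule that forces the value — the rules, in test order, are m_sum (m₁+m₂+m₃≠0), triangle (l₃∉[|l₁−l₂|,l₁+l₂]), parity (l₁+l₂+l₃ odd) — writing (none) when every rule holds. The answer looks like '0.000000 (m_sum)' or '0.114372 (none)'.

0.242943 (none)

Rules hold: Σm=0, L=12 even, 3≤3≤9.
N = 7·13·7 = 637
Δ = 6!·0!·6!/13! = 1/12012
Racah Σ t=3..3: t=3:−1/1296 = -1/1296
⇒ 3j(3 6 3; 0 0 0)² = 100/3003, sgn +1
Racah Σ t=4..4: t=4:+1/2304 = 1/2304
⇒ 3j(3 6 3; -1 2 -1)² = 5/143, sgn +1
4πI² = N·(3j₀)²·(3jₘ)² = 3500/4719
I = +1·√(0.741683/4π) = 0.24294284
No selection rule forces the value: the integral is nonzero (none).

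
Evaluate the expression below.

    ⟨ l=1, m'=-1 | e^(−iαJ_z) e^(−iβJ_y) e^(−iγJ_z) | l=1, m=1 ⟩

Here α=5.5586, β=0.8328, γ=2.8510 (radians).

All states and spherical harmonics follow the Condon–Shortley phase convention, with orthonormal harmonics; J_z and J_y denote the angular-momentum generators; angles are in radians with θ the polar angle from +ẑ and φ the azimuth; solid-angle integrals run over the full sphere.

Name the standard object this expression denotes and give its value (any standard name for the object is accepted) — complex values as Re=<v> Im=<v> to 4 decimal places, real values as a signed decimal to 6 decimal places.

Wigner D-matrix element, Re=-0.1484 Im=0.0688

This is a Wigner D-matrix element — the rotation-matrix element ⟨l m'| R(α,β,γ) |l m⟩ in the angular-momentum basis.
D^1_{-1,1}(5.5586,0.8328,2.8510) = e^{-i·-1·5.5586}·d^1_{-1,1}(0.8328)·e^{-i·1·2.8510}. Compute d first:
With c≡cos(β/2)=0.914551 and s≡sin(β/2)=0.404471, N=[1·2·2·1]^{1/2}=2.000000
k: max(0,(1)−(-1))=2 … min(1+(1),1−(-1))=2
  k=2: (−1)^0·2.0000/(2)·0.9146^0·0.4045^2 = +0.163597
d^1_{-1,1}(0.8328) = +0.163597
Phases: e^{-i·(-1)·5.5586}=+0.748774-0.662825i, e^{-i·(1)·2.8510}=-0.958074-0.286520i ⇒ D=-0.148430+0.068792i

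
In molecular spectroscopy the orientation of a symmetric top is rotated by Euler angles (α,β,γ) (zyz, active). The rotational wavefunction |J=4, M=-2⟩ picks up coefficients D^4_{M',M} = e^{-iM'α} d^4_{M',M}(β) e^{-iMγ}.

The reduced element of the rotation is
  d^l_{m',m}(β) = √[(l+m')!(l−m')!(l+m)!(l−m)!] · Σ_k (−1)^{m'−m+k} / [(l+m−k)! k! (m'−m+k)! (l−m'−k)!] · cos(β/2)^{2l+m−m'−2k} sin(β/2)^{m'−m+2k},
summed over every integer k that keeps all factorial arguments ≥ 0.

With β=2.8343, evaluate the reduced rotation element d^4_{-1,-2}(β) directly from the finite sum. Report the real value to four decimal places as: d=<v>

d=-0.0461

d^4_{-1,-2}(β=2.8343) via the finite sum:
With c≡cos(β/2)=0.153043 and s≡sin(β/2)=0.988220, N=[6·120·2·720]^{1/2}=1018.233765
k: max(0,(-2)−(-1))=0 … min(4+(-2),4−(-1))=2
  k=0: (−1)^1·1018.2338/(240)·0.1530^7·0.9882^1 = -0.000008
  k=1: (−1)^2·1018.2338/(48)·0.1530^5·0.9882^3 = +0.001719
  k=2: (−1)^3·1018.2338/(72)·0.1530^3·0.9882^5 = -0.047777
d^4_{-1,-2}(2.8343) = -0.000008 +0.001719 -0.047777 = -0.046066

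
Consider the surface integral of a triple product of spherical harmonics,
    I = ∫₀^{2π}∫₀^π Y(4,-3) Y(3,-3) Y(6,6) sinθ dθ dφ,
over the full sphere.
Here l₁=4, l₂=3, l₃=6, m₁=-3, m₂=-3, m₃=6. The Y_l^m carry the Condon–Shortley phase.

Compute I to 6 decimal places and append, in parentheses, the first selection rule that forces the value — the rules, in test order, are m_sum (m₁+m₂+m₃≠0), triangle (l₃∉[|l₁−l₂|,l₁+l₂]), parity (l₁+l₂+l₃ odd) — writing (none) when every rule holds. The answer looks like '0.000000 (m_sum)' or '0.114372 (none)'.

l₁+l₂+l₃=13 is odd: 3j(l;000)=0 ⇒ I=0

0.000000 (parity)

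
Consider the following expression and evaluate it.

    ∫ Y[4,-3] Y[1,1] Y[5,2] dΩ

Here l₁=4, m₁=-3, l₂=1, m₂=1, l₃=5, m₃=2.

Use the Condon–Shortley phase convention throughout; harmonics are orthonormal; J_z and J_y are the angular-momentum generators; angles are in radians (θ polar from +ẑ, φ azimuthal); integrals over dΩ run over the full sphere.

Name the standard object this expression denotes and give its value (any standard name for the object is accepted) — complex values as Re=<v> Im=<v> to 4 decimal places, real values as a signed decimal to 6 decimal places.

This is a Gaunt coefficient — the integral of a triple product of spherical harmonics over the sphere.
Rules hold: Σm=0, L=10 even, 3≤5≤5.
N = 9·3·11 = 297
Δ = 0!·8!·2!/11! = 1/495
Racah Σ t=0..0: t=0:+1/576 = 1/576
⇒ 3j(4 1 5; 0 0 0)² = 5/99, sgn -1
Racah Σ t=0..0: t=0:+1/10080 = 1/10080
⇒ 3j(4 1 5; -3 1 2)² = 1/165, sgn -1
4πI² = N·(3j₀)²·(3jₘ)² = 1/11
I = +1·√(0.0909091/4π) = 0.08505478

Gaunt coefficient, +0.085055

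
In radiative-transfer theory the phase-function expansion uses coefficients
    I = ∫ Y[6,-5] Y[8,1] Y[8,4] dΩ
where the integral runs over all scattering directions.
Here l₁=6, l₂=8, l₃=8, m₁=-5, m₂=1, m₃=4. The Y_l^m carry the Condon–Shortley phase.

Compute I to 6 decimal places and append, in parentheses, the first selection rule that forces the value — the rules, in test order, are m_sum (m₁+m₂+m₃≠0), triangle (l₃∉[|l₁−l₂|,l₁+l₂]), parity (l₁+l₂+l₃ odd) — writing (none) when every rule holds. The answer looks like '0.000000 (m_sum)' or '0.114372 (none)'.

Rules hold: Σm=0, L=22 even, 2≤8≤14.
N = 13·17·17 = 3757
Δ = 6!·6!·10!/23! = 1/13742520792
Racah Σ t=0..6: t=0:+1/41803776000 t=1:−1/435456000 t=2:+1/39813120 t=3:−1/18662400 t=4:+1/39813120 t=5:−1/435456000 t=6:+1/41803776000 = -11/1393459200
⇒ 3j(6 8 8; 0 0 0)² = 600/96577, sgn -1
Racah Σ t=5..6: t=5:−1/1492992000 t=6:+1/2612736000 = -1/3483648000
⇒ 3j(6 8 8; -5 1 4)² = 486/96577, sgn -1
4πI² = N·(3j₀)²·(3jₘ)² = 291600/2482597
I = +1·√(0.117458/4π) = 0.09667979
No selection rule forces the value: the integral is nonzero (none).

0.096680 (none)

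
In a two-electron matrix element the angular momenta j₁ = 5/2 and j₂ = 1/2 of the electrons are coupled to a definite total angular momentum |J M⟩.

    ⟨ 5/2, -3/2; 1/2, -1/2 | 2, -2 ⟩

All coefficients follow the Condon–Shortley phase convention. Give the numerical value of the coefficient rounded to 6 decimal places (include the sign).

+√(1/6) ≈ +0.408248

√[5·1!4!0!/6! · 1!4!0!1!0!4!] = √(96)
  +(−1)^0/∏(0,1,4,0,0,0)! = 1/24  (running 1/24)
⟨..|..⟩ = √(96)·(1/24) = +0.408248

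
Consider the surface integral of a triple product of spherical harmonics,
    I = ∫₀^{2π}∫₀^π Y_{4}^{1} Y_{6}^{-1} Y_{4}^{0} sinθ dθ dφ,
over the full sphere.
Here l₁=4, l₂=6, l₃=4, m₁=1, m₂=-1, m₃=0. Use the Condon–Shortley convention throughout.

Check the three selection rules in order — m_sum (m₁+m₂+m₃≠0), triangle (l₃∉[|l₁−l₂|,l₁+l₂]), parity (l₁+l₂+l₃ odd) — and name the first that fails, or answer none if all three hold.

none

Σmᵢ = 0  ✓
l₃∈[|l₁−l₂|,l₁+l₂]=[2,10], have l₃=4  ✓
Σlᵢ = 14 ⇒ even  ✓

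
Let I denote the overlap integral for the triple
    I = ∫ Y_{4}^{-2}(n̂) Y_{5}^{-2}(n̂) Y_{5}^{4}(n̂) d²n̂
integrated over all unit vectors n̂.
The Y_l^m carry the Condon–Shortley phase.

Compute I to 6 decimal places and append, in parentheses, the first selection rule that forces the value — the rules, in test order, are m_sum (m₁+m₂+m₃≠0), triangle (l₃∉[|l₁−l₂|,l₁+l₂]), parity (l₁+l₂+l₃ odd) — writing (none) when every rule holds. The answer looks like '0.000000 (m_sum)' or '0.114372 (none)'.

Checks pass: Σm=0; 14 even; l₃=5∈[1,9].
(2·4+1)(2·5+1)(2·5+1) = 1089
Δ: 4! 4! 6! / 15! → 1/3153150
sum: t=0:+1/69120 t=1:−1/1728 t=2:+1/576 t=3:−1/1728 t=4:+1/69120 = 7/11520
3j²(4 5 5; 0 0 0) = Δ·Π!·Σ² = 2/143  (sign -1)
sum: t=2:+1/11520 t=3:−1/25920 = 1/20736
3j²(4 5 5; -2 -2 4) = Δ·Π!·Σ² = 5/429  (sign -1)
combine: 4πI² = 1089·2/143·5/429 = 30/169
take √, sign +1: I = 0.11885360
No selection rule forces the value: the integral is nonzero (none).

0.118854 (none)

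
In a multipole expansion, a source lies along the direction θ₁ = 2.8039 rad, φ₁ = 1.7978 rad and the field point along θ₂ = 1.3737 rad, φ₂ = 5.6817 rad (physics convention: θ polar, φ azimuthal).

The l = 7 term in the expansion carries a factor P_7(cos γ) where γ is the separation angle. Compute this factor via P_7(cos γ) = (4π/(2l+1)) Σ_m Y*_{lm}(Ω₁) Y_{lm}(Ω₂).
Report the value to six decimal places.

-0.046165

Summing Y*_{l m}(θ₁,φ₁)·Y_{l m}(θ₂,φ₂) over m ∈ [−7, 7]; prefactor 4π/(2·7+1) = 0.837758:
  term(m=-7) = (-0.000044, -0.000085)   from Y*(Ω₁)=(0.000219, 0.000004), Y(Ω₂)=(-0.209831, -0.382282)
  term(m=-6) = (0.000194, -0.000735)   from Y*(Ω₁)=(0.000484, 0.002284), Y(Ω₂)=(-0.290892, -0.146783)
  term(m=-5) = (-0.002176, 0.001394)   from Y*(Ω₁)=(-0.014039, 0.006537), Y(Ω₂)=(0.165377, -0.022322)
  term(m=-4) = (-0.023424, -0.004078)   from Y*(Ω₁)=(-0.044008, -0.056380), Y(Ω₂)=(0.246468, -0.223090)
  term(m=-3) = (0.010017, 0.013010)   from Y*(Ω₁)=(0.145838, -0.179973), Y(Ω₂)=(-0.016412, 0.068957)
  term(m=-2) = (-0.013734, 0.158966)   from Y*(Ω₁)=(0.442759, 0.216070), Y(Ω₂)=(0.116458, 0.302203)
  term(m=-1) = (0.013153, -0.012066)   from Y*(Ω₁)=(-0.121716, 0.526945), Y(Ω₂)=(-0.027212, -0.018676)
  term(m=+0) = (-0.023077, 0.000000)   from Y*(Ω₁)=(0.072163, -0.000000), Y(Ω₂)=(-0.319791, 0.000000)
  term(m=+1) = (0.013153, 0.012066)   from Y*(Ω₁)=(0.121716, 0.526945), Y(Ω₂)=(0.027212, -0.018676)
  term(m=+2) = (-0.013734, -0.158966)   from Y*(Ω₁)=(0.442759, -0.216070), Y(Ω₂)=(0.116458, -0.302203)
  term(m=+3) = (0.010017, -0.013010)   from Y*(Ω₁)=(-0.145838, -0.179973), Y(Ω₂)=(0.016412, 0.068957)
  term(m=+4) = (-0.023424, 0.004078)   from Y*(Ω₁)=(-0.044008, 0.056380), Y(Ω₂)=(0.246468, 0.223090)
  term(m=+5) = (-0.002176, -0.001394)   from Y*(Ω₁)=(0.014039, 0.006537), Y(Ω₂)=(-0.165377, -0.022322)
  term(m=+6) = (0.000194, 0.000735)   from Y*(Ω₁)=(0.000484, -0.002284), Y(Ω₂)=(-0.290892, 0.146783)
  term(m=+7) = (-0.000044, 0.000085)   from Y*(Ω₁)=(-0.000219, 0.000004), Y(Ω₂)=(0.209831, -0.382282)
Total Σ_m = (-0.055105, -0.000000). Multiply by 0.837758: (-0.046165, -0.000000). P_7(cos γ) = -0.046165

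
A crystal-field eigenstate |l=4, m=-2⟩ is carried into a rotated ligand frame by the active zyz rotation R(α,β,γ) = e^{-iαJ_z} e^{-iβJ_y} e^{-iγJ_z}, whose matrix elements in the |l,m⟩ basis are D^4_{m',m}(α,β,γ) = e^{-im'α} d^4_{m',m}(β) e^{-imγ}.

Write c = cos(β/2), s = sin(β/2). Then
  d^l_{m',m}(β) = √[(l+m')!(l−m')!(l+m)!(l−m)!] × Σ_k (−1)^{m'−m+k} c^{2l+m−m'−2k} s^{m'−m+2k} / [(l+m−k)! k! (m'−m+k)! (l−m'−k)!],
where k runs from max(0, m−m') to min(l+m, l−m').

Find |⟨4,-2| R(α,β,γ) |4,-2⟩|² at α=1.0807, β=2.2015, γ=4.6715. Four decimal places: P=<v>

P=0.1013

D^4_{-2,-2}(1.0807,2.2015,4.6715) = e^{-i·-2·1.0807}·d^4_{-2,-2}(2.2015)·e^{-i·-2·4.6715}. Compute d first:
c=cos(2.201500/2)=0.452928, s=sin(2.201500/2)=0.891547; N=√[2·720·2·720]=1440.000000
k∈{0,1,2} keeps every argument non-negative
  k=0: (−1)^0·1440.0000/(1440)·0.4529^8·0.8915^0 = +0.001771
  k=1: (−1)^1·1440.0000/(120)·0.4529^6·0.8915^2 = -0.082346
  k=2: (−1)^2·1440.0000/(96)·0.4529^4·0.8915^4 = +0.398826
d^4_{-2,-2}(2.2015) = +0.001771 -0.082346 +0.398826 = +0.318251
|D^4_{-2,-2}|² = |d^4_{-2,-2}(β)|² = (+0.318251)² = 0.101284 (the z-rotation phases have unit modulus)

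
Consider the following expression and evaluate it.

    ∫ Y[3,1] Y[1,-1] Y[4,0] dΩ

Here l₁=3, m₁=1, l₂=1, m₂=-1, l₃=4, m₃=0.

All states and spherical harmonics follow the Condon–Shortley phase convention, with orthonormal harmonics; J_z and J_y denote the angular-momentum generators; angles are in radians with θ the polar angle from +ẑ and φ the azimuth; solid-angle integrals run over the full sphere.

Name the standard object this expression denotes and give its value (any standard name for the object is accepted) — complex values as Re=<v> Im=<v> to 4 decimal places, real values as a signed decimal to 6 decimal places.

This is a Gaunt coefficient — the integral of a triple product of spherical harmonics over the sphere.
m-sum 0 ✓  L=8 even ✓  2≤4≤4 ✓
Π(2lᵢ+1) = 7×3×9 = 189
triangle coeff Δ(3,1,4) = 1/252
Σ_t [0,0]: t=0:+1/36 = 1/36
(3j)²=4/63 [(3 1 4; 0 0 0)], sign=+1
Σ_t [0,0]: t=0:+1/96 = 1/96
(3j)²=1/42 [(3 1 4; 1 -1 0)], sign=+1
⇒ 4πI² = 2/7
I = (+1)√(2/7/(4π)) = 0.15078601

Gaunt coefficient, +0.150786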